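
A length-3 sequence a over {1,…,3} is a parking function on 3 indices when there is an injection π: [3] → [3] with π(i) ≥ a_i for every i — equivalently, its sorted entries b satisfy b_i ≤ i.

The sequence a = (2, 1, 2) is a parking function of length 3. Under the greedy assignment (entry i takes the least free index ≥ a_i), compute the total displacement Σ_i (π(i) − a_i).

1

Σπ = 3·4/2 = 6 (π permutes [3]); Σa = 2+1+2 = 5; disp = 6−5 = 1.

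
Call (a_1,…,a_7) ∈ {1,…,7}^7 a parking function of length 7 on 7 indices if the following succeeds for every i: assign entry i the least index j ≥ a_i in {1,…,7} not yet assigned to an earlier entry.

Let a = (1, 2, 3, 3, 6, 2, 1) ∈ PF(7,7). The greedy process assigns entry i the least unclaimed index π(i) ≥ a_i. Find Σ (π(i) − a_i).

Σπ = 28 ({1..7} each once); Σa = 1+2+3+3+6+2+1 = 18; disp = 28−18 = 10.

10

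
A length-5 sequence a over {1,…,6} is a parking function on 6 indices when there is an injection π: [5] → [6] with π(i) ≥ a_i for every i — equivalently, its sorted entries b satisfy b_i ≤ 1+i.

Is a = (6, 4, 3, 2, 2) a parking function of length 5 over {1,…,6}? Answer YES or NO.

Rearranged: b = (2, 2, 3, 4, 6).
  b_1=2 ≤ 2
  b_2=2 ≤ 3
  b_3=3 ≤ 4
  b_4=4 ≤ 5
  b_5=6 ≤ 6
All bounds hold ⇒ YES

YES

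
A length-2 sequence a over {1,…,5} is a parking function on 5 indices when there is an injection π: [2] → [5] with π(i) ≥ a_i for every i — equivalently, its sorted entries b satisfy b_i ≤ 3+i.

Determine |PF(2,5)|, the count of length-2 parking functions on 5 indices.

24

#PF = (6−2)·6^(2−1) = 4×6 = 24
One tuple (3,4) → sorted (3,4): b_i ≤ 3+i ∀i, a PF.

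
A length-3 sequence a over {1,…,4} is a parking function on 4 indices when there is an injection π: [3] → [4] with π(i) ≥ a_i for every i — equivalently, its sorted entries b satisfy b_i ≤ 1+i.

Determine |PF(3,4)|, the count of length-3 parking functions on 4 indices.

Count = (4+1−3)·(4+1)^{3−1} = 2 · 25 = 50
Example (1,2,2) → sorted (1,2,2): b_i ≤ 1+i ∀i, a PF.

50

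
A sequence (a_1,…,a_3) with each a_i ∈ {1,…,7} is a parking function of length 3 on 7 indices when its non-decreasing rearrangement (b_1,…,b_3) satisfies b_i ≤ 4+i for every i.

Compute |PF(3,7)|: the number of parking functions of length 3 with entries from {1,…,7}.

Count = (8−3)·8^(3−1) = 5·64 = 320 [KW]
Check (1,1,5) → sorted (1,1,5): b_i ≤ 4+i ∀i, a PF.

320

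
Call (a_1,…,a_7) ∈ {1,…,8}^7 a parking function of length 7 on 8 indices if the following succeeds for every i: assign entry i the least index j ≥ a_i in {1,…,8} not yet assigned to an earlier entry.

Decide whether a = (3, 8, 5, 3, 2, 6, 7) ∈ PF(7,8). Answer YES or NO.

Rearranged: b = (2, 3, 3, 5, 6, 7, 8).
  b_1=2 ≤ 2
  b_2=3 ≤ 3
  b_3=3 ≤ 4
  b_4=5 ≤ 5
  b_5=6 ≤ 6
  b_6=7 ≤ 7
  b_7=8 ≤ 8
All bounds hold ⇒ YES

YES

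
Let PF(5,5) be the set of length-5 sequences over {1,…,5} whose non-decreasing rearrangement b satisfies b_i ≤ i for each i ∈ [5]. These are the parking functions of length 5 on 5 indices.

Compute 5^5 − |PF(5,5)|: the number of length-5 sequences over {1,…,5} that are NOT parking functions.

|PF| = (6−5)·6^(5−1) = 1 · 1296 = 1296
One tuple (3,3,2,4,3) → sorted (2,3,3,3,4): b_1=2>1, not a PF.
Total 3125; non-PF = 3125−1296 = 1829

1829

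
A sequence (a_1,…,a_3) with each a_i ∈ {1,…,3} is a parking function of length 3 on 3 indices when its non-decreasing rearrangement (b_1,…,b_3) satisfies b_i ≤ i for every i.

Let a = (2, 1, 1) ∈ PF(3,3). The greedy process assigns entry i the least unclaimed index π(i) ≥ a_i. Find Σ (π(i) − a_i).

Σπ(i) = 1+…+3 = 6; Σa = 2+1+1 = 4; disp = 6−4 = 2.

2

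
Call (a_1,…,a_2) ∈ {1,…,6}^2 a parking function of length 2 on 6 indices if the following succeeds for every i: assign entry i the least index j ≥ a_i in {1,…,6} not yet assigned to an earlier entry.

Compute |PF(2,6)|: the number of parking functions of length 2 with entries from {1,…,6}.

35

|PF(2,6)| = (6−2+1)·(6+1)^(2−1) = 5·7 = 35 (Konheim–Weiss)
Check (3,2) → sorted (2,3): b_i ≤ 4+i ∀i, a PF.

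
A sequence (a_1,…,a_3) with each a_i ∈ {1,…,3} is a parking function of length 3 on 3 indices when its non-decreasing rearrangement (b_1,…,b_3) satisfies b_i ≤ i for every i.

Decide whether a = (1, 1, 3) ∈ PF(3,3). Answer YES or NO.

YES

Order a: b = (1, 1, 3).
  b_1=1 ≤ 1
  b_2=1 ≤ 2
  b_3=3 ≤ 3
All bounds hold ⇒ YES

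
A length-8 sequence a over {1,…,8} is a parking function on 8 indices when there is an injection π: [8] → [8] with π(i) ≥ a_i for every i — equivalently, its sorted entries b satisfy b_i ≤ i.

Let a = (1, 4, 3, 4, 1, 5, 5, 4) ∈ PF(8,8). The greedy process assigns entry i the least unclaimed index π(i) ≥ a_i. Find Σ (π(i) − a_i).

9

Σπ(i) = 1+…+8 = 36; Σa = 1+4+3+4+1+5+5+4 = 27; disp = 36−27 = 9.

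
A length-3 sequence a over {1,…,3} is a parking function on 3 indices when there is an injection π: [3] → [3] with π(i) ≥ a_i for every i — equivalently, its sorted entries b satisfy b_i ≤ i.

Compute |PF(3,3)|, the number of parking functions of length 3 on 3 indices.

#PF = (3+1−3)·(3+1)^{3−1} = 1×16 = 16 (Pollak)
Example (1,1,2) → sorted (1,1,2): b_i ≤ i ∀i, a PF.

16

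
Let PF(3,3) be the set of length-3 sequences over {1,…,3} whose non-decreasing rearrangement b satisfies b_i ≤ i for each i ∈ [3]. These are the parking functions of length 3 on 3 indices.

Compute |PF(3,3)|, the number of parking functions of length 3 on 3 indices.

|PF(3,3)| = (3−3+1)·(3+1)^(3−1) = 1 · 16 = 16 [KW]
One tuple (1,1,1) → sorted (1,1,1): b_i ≤ i ∀i, a PF.

16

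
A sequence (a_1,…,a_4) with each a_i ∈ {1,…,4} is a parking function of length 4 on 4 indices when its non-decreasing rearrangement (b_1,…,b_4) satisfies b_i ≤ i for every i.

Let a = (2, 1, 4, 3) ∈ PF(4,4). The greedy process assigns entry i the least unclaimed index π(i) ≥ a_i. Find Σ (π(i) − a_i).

Σπ(i) = 1+…+4 = 10; Σa = 2+1+4+3 = 10; disp = 10−10 = 0.

0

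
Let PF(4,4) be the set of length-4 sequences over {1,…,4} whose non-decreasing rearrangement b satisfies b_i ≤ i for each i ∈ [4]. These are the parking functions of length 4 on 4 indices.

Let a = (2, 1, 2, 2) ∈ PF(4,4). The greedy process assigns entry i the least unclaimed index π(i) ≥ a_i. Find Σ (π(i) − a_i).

Σπ = 4·5/2 = 10 (π permutes [4]); Σa = 2+1+2+2 = 7; disp = 10−7 = 3.

3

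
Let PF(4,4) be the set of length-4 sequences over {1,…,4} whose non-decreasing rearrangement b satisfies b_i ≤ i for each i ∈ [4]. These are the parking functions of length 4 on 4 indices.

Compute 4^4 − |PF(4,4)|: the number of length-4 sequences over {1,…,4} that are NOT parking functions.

131

#PF = (5−4)·5^(4−1) = 1×125 = 125 (Konheim–Weiss)
Example (2,2,2,4) → sorted (2,2,2,4): b_1=2>1, not a PF.
Total 256; non-PF = 256−125 = 131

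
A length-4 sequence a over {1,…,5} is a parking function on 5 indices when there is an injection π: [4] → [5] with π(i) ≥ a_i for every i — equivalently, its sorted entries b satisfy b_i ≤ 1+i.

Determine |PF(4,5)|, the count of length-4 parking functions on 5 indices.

Count = (6−4)·6^(4−1) = 2×216 = 432 (Pollak)
E.g. (3,2,2,4) → sorted (2,2,3,4): b_i ≤ 1+i ∀i, a PF.

432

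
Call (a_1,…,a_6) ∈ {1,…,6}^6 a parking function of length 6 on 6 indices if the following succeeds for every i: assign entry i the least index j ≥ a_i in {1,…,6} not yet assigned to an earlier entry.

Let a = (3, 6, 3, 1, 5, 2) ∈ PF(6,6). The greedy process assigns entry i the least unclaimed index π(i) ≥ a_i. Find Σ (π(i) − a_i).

1

Σπ(i) = 1+…+6 = 21; Σa = 3+6+3+1+5+2 = 20; disp = 21−20 = 1.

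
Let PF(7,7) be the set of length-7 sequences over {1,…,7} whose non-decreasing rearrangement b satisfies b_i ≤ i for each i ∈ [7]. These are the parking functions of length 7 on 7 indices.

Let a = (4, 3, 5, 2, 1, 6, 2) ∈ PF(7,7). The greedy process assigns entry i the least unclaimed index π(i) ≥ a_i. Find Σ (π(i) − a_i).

Σπ(i) = 1+…+7 = 28; Σa = 4+3+5+2+1+6+2 = 23; disp = 28−23 = 5.

5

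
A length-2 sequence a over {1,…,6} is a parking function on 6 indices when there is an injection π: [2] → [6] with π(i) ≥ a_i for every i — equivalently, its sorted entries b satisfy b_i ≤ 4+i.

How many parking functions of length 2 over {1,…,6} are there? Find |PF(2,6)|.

35

Count = (7−2)·7^(2−1) = 5·7 = 35 [KW]
E.g. (5,4) → sorted (4,5): b_i ≤ 4+i ∀i, a PF.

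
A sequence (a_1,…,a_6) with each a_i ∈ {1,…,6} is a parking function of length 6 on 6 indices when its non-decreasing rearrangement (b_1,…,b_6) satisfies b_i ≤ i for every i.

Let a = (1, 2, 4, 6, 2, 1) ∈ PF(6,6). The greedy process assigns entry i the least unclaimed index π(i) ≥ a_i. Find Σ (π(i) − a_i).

5

Σπ = 6·7/2 = 21 (π permutes [6]); Σa = 1+2+4+6+2+1 = 16; disp = 21−16 = 5.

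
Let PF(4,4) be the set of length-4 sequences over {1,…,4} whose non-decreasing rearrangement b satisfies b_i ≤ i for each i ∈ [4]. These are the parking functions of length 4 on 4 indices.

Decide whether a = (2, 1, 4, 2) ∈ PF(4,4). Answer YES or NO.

YES

Rearranged: b = (1, 2, 2, 4).
  b_1=1 ≤ 1
  b_2=2 ≤ 2
  b_3=2 ≤ 3
  b_4=4 ≤ 4
All bounds hold ⇒ YES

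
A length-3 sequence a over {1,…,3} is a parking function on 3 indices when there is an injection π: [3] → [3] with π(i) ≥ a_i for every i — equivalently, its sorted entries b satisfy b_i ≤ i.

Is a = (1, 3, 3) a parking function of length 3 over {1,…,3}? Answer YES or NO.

Rearranged: b = (1, 3, 3).
  b_1=1 ≤ 1
  b_2=3 > 2
  fails at i=2 ⇒ NO

NO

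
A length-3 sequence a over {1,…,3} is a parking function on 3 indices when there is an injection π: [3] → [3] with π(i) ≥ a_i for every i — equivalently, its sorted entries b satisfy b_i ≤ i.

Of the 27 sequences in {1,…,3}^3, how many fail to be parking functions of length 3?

|PF| = (3−3+1)·(3+1)^(3−1) = 1·16 = 16 (Pollak)
Check (2,2,3) → sorted (2,2,3): b_1=2>1, not a PF.
So 27 − 16 = 11 fail.

11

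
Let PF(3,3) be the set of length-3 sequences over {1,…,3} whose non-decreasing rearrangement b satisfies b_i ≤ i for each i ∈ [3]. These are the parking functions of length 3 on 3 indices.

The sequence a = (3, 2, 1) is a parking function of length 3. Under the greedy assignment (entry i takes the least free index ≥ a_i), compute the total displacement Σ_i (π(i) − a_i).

0

Σπ(i) = 1+…+3 = 6; Σa = 3+2+1 = 6; disp = 6−6 = 0.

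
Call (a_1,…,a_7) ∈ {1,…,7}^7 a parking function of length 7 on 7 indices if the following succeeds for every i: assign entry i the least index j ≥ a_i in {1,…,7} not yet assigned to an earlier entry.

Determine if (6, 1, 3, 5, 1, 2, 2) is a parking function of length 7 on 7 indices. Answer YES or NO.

YES

Order a: b = (1, 1, 2, 2, 3, 5, 6).
  b_1=1 ≤ 1
  b_2=1 ≤ 2
  b_3=2 ≤ 3
  b_4=2 ≤ 4
  b_5=3 ≤ 5
  b_6=5 ≤ 6
  b_7=6 ≤ 7
All bounds hold ⇒ YES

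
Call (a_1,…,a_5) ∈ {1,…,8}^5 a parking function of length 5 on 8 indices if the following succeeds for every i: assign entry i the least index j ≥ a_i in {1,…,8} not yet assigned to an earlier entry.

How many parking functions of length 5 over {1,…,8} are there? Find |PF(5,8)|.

26244

#PF = (8+1−5)·(8+1)^{5−1} = 4 · 6561 = 26244 (Konheim–Weiss)
One tuple (3,1,4,6,1) → sorted (1,1,3,4,6): b_i ≤ 3+i ∀i, a PF.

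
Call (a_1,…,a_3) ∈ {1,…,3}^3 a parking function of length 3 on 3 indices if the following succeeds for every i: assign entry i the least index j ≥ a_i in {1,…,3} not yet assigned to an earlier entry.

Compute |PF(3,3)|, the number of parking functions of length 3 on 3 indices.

16

#PF = (3−3+1)·(3+1)^(3−1) = 1×16 = 16
Example (1,1,2) → sorted (1,1,2): b_i ≤ i ∀i, a PF.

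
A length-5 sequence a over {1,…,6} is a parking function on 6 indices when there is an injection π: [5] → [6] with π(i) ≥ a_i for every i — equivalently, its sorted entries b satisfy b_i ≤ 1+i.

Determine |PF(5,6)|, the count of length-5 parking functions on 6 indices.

4802

|PF(5,6)| = 2·7^4 = 2×2401 = 4802 (Pollak)
E.g. (2,5,1,1,2) → sorted (1,1,2,2,5): b_i ≤ 1+i ∀i, a PF.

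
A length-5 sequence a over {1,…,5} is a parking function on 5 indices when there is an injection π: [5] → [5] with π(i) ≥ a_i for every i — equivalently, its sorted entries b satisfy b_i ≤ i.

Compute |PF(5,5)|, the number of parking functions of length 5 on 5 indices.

Count = 1·6^4 = 1×1296 = 1296 [KW]
Example (5,3,1,1,1) → sorted (1,1,1,3,5): b_i ≤ i ∀i, a PF.

1296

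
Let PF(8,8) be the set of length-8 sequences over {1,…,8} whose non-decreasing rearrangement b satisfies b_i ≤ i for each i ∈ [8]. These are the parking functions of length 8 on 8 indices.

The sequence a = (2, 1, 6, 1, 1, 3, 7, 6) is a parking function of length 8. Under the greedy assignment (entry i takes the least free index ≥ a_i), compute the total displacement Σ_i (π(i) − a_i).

Σπ(i) = 1+…+8 = 36; Σa = 2+1+6+1+1+3+7+6 = 27; disp = 36−27 = 9.

9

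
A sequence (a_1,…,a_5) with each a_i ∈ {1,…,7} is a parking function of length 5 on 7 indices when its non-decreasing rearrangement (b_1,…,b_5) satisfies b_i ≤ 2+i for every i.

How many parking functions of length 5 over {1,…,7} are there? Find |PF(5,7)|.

|PF(5,7)| = 3·8^4 = 3 · 4096 = 12288
Example (2,3,3,1,3) → sorted (1,2,3,3,3): b_i ≤ 2+i ∀i, a PF.

12288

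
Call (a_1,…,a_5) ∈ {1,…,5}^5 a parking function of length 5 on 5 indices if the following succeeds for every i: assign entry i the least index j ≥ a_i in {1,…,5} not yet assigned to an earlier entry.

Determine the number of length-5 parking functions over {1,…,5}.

|PF(5,5)| = (5+1−5)·(5+1)^{5−1} = 1×1296 = 1296
Check (2,3,1,2,2) → sorted (1,2,2,2,3): b_i ≤ i ∀i, a PF.

1296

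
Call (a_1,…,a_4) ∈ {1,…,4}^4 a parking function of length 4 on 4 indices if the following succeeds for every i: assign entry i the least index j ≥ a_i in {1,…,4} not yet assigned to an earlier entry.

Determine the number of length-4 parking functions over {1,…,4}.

125

Count = 1·5^3 = 1·125 = 125
One tuple (1,1,1,3) → sorted (1,1,1,3): b_i ≤ i ∀i, a PF.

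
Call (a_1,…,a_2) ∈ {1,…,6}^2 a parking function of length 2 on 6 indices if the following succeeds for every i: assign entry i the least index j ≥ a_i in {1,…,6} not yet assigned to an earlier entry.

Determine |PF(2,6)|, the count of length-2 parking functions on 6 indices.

35

|PF(2,6)| = (6−2+1)·(6+1)^(2−1) = 5·7 = 35 (Pollak)
Check (5,5) → sorted (5,5): b_i ≤ 4+i ∀i, a PF.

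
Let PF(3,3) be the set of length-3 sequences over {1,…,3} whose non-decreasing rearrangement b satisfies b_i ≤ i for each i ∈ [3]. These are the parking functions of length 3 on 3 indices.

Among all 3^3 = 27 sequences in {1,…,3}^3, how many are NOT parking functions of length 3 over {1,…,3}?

11

Count = (4−3)·4^(3−1) = 1 · 16 = 16
Check (2,2,2) → sorted (2,2,2): b_1=2>1, not a PF.
So 27 − 16 = 11 fail.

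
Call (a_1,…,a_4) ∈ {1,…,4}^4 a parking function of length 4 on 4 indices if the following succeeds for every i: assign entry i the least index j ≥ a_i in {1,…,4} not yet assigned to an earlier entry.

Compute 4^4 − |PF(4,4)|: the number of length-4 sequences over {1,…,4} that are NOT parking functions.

131

Count = (4−4+1)·(4+1)^(4−1) = 1×125 = 125
One tuple (4,4,1,3) → sorted (1,3,4,4): b_2=3>2, not a PF.
So 256 − 125 = 131 fail.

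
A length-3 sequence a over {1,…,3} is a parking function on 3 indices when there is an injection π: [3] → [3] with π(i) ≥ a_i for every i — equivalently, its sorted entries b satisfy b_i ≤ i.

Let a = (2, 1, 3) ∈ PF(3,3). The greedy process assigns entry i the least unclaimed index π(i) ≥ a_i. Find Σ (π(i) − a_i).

0

Σπ(i) = 1+…+3 = 6; Σa = 2+1+3 = 6; disp = 6−6 = 0.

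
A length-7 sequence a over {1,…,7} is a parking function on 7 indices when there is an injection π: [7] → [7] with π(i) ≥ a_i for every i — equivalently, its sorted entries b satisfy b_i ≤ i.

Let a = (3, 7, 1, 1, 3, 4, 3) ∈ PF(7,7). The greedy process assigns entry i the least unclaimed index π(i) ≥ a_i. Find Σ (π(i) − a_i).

Σπ(i) = 1+…+7 = 28; Σa = 3+7+1+1+3+4+3 = 22; disp = 28−22 = 6.

6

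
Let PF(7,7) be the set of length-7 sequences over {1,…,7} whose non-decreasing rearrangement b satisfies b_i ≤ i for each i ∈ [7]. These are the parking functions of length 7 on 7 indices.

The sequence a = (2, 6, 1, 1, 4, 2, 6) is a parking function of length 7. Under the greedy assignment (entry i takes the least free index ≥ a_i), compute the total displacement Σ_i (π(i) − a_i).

6

Σπ = 7·8/2 = 28 (π permutes [7]); Σa = 2+6+1+1+4+2+6 = 22; disp = 28−22 = 6.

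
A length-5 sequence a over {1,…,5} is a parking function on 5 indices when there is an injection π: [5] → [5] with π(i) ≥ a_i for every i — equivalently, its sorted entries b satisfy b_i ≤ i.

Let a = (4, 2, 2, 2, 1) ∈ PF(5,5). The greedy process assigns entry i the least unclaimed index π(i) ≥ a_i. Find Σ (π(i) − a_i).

Σπ = 15 ({1..5} each once); Σa = 4+2+2+2+1 = 11; disp = 15−11 = 4.

4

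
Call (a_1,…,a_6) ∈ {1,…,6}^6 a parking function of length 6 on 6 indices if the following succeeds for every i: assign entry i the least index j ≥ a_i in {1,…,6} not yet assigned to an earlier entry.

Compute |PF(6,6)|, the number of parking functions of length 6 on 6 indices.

|PF| = (6−6+1)·(6+1)^(6−1) = 1 · 16807 = 16807 (Konheim–Weiss)
Example (1,3,1,1,4,6) → sorted (1,1,1,3,4,6): b_i ≤ i ∀i, a PF.

16807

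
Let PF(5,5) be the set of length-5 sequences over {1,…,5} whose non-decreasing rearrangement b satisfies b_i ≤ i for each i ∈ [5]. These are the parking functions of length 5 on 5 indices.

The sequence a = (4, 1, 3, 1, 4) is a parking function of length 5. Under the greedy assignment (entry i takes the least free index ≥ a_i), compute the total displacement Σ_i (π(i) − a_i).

2

Σπ = 15 ({1..5} each once); Σa = 4+1+3+1+4 = 13; disp = 15−13 = 2.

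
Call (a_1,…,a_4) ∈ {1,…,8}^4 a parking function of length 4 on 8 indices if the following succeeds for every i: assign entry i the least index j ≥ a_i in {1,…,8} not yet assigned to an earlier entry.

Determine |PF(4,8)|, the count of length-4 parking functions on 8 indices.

Count = (9−4)·9^(4−1) = 5×729 = 3645 (Konheim–Weiss)
One tuple (7,2,6,1) → sorted (1,2,6,7): b_i ≤ 4+i ∀i, a PF.

3645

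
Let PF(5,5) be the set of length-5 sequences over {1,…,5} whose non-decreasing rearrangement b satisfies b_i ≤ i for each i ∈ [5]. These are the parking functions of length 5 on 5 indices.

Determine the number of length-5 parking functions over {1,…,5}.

1296

|PF(5,5)| = (6−5)·6^(5−1) = 1 · 1296 = 1296 (Pollak)
Check (4,3,5,1,2) → sorted (1,2,3,4,5): b_i ≤ i ∀i, a PF.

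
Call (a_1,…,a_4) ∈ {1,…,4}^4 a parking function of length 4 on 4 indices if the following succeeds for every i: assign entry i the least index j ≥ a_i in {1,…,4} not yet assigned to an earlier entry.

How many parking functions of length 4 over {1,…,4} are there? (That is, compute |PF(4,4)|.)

|PF(4,4)| = (5−4)·5^(4−1) = 1·125 = 125
Example (2,2,1,3) → sorted (1,2,2,3): b_i ≤ i ∀i, a PF.

125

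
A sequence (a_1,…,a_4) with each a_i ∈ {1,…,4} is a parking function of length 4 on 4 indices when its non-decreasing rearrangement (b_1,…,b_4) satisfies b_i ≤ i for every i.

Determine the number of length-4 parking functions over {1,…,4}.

Count = (5−4)·5^(4−1) = 1×125 = 125 (Konheim–Weiss)
Check (4,2,1,3) → sorted (1,2,3,4): b_i ≤ i ∀i, a PF.

125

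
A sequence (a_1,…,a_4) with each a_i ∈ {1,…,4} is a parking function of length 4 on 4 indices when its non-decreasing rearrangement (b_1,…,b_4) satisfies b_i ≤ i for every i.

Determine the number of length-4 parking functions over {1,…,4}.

Count = (4+1−4)·(4+1)^{4−1} = 1·125 = 125 [KW]
Example (1,4,2,2) → sorted (1,2,2,4): b_i ≤ i ∀i, a PF.

125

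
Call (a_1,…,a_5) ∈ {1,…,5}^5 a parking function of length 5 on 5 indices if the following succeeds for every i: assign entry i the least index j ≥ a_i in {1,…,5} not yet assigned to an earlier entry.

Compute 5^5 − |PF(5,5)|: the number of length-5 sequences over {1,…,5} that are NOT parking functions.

#PF = 1·6^4 = 1×1296 = 1296 (Pollak)
Example (4,4,3,4,3) → sorted (3,3,4,4,4): b_1=3>1, not a PF.
Total 3125; non-PF = 3125−1296 = 1829

1829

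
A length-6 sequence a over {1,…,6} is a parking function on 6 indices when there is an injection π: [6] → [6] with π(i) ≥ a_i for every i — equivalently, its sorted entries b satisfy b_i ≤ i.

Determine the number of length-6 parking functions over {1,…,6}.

16807

Count = (6+1−6)·(6+1)^{6−1} = 1×16807 = 16807 (Konheim–Weiss)
One tuple (1,5,3,2,3,2) → sorted (1,2,2,3,3,5): b_i ≤ i ∀i, a PF.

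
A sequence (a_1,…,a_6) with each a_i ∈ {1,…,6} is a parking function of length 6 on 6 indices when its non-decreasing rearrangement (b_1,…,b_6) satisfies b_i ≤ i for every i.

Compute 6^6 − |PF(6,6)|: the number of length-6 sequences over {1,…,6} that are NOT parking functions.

|PF(6,6)| = (7−6)·7^(6−1) = 1×16807 = 16807 [KW]
Check (4,5,5,3,4,5) → sorted (3,4,4,5,5,5): b_1=3>1, not a PF.
Total 46656; non-PF = 46656−16807 = 29849

29849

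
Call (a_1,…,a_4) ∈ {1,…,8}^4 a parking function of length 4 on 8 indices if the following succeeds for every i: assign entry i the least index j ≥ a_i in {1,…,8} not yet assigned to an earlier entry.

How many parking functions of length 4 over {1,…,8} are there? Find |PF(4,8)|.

3645

#PF = (8−4+1)·(8+1)^(4−1) = 5·729 = 3645 (Pollak)
Example (2,6,5,1) → sorted (1,2,5,6): b_i ≤ 4+i ∀i, a PF.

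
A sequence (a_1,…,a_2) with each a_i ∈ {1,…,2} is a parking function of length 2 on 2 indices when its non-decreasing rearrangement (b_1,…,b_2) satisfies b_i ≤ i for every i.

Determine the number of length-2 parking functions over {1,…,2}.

3

#PF = (2+1−2)·(2+1)^{2−1} = 1·3 = 3 (Pollak)
Example (1,1) → sorted (1,1): b_i ≤ i ∀i, a PF.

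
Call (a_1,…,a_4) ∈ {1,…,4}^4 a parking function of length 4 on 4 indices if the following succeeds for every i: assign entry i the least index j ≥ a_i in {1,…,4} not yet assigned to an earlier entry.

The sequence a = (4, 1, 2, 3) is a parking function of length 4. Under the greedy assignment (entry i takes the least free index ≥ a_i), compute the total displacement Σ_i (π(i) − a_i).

Σπ = 10 ({1..4} each once); Σa = 4+1+2+3 = 10; disp = 10−10 = 0.

0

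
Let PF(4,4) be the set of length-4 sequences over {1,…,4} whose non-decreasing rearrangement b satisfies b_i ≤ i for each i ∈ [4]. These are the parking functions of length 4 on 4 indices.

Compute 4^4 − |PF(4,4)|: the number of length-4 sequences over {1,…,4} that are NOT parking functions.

#PF = (4+1−4)·(4+1)^{4−1} = 1 · 125 = 125
Check (4,2,4,2) → sorted (2,2,4,4): b_1=2>1, not a PF.
4^4 − 125 = 256 − 125 = 131

131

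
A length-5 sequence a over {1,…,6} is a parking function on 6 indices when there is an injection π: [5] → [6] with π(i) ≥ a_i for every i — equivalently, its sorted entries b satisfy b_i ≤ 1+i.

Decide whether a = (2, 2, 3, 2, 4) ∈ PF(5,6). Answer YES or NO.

Order a: b = (2, 2, 2, 3, 4).
  b_1=2 ≤ 2
  b_2=2 ≤ 3
  b_3=2 ≤ 4
  b_4=3 ≤ 5
  b_5=4 ≤ 6
All bounds hold ⇒ YES

YES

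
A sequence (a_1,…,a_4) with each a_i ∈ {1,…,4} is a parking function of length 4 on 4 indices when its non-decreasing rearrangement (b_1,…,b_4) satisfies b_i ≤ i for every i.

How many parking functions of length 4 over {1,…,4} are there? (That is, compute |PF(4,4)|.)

|PF(4,4)| = (4+1−4)·(4+1)^{4−1} = 1 · 125 = 125
E.g. (3,2,1,2) → sorted (1,2,2,3): b_i ≤ i ∀i, a PF.

125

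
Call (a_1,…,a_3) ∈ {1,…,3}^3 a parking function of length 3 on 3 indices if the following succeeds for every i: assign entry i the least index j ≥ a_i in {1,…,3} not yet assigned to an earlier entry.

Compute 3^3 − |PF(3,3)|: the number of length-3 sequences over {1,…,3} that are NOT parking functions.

#PF = 1·4^2 = 1 · 16 = 16 [KW]
Check (3,3,2) → sorted (2,3,3): b_1=2>1, not a PF.
3^3 − 16 = 27 − 16 = 11

11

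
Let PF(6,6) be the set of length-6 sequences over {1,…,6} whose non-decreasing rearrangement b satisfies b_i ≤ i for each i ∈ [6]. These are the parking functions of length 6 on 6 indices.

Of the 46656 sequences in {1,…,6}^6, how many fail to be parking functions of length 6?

29849

#PF = 1·7^5 = 1·16807 = 16807 [KW]
E.g. (5,6,6,6,6,3) → sorted (3,5,6,6,6,6): b_1=3>1, not a PF.
So 46656 − 16807 = 29849 fail.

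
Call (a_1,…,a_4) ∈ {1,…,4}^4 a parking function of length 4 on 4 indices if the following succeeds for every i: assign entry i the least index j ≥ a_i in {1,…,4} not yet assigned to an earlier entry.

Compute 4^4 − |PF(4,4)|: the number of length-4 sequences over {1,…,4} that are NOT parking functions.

131

Count = (4−4+1)·(4+1)^(4−1) = 1·125 = 125
E.g. (4,4,2,2) → sorted (2,2,4,4): b_1=2>1, not a PF.
Total 256; non-PF = 256−125 = 131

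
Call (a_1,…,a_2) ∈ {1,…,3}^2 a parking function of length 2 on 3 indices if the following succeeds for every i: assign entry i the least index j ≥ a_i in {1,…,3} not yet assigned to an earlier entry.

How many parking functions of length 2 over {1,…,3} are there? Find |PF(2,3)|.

#PF = (3+1−2)·(3+1)^{2−1} = 2×4 = 8 [KW]
Example (2,1) → sorted (1,2): b_i ≤ 1+i ∀i, a PF.

8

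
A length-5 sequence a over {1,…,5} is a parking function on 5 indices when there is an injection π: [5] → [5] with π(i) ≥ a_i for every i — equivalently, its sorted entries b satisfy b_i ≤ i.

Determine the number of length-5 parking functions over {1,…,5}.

1296

|PF(5,5)| = 1·6^4 = 1 · 1296 = 1296
One tuple (3,2,3,5,1) → sorted (1,2,3,3,5): b_i ≤ i ∀i, a PF.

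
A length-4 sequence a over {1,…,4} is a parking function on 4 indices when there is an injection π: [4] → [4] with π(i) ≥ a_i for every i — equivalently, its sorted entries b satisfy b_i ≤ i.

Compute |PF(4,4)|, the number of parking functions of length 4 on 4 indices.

125

|PF(4,4)| = (5−4)·5^(4−1) = 1·125 = 125 [KW]
Check (3,1,3,2) → sorted (1,2,3,3): b_i ≤ i ∀i, a PF.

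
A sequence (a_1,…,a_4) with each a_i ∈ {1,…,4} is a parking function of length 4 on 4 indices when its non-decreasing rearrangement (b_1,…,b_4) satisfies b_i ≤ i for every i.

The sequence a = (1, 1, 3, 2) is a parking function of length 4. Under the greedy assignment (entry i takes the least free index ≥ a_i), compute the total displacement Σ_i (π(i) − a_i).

Σπ = 10 ({1..4} each once); Σa = 1+1+3+2 = 7; disp = 10−7 = 3.

3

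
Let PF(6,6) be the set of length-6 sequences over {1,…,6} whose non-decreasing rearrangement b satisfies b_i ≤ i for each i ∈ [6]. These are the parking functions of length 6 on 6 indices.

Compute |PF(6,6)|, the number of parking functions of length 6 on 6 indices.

16807

#PF = (7−6)·7^(6−1) = 1 · 16807 = 16807
Check (5,4,1,4,3,1) → sorted (1,1,3,4,4,5): b_i ≤ i ∀i, a PF.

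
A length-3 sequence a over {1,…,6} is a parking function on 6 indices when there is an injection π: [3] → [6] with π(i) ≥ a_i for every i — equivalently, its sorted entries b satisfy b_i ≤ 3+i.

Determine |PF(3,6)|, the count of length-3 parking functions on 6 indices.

196

Count = (6+1−3)·(6+1)^{3−1} = 4·49 = 196 [KW]
E.g. (2,3,1) → sorted (1,2,3): b_i ≤ 3+i ∀i, a PF.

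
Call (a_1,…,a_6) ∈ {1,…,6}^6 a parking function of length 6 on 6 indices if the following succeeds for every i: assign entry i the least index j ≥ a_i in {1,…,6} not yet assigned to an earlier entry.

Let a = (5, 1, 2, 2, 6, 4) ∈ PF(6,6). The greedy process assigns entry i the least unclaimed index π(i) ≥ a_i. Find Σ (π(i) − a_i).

Σπ = 21 ({1..6} each once); Σa = 5+1+2+2+6+4 = 20; disp = 21−20 = 1.

1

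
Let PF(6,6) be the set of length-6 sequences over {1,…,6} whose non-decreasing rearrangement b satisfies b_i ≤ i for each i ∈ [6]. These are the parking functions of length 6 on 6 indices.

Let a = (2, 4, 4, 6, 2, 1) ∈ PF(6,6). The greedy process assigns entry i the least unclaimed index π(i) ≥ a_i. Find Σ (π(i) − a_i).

Σπ = 21 ({1..6} each once); Σa = 2+4+4+6+2+1 = 19; disp = 21−19 = 2.

2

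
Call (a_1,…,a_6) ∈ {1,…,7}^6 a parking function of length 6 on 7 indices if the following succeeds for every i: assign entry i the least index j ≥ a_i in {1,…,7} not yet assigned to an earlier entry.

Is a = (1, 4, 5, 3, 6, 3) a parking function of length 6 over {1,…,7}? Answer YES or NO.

Rearranged: b = (1, 3, 3, 4, 5, 6).
  b_1=1 ≤ 2
  b_2=3 ≤ 3
  b_3=3 ≤ 4
  b_4=4 ≤ 5
  b_5=5 ≤ 6
  b_6=6 ≤ 7
All bounds hold ⇒ YES

YES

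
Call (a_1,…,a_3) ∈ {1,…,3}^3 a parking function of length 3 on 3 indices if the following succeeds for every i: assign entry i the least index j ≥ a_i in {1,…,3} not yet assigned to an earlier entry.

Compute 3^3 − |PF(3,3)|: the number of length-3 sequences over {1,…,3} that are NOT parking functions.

11

|PF(3,3)| = (3−3+1)·(3+1)^(3−1) = 1 · 16 = 16 [KW]
Example (2,2,3) → sorted (2,2,3): b_1=2>1, not a PF.
Total 27; non-PF = 27−16 = 11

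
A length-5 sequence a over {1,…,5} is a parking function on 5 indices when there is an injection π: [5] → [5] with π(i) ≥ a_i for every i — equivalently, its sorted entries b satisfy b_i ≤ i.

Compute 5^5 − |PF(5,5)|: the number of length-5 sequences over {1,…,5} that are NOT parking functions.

1829

|PF| = (5−5+1)·(5+1)^(5−1) = 1 · 1296 = 1296 (Konheim–Weiss)
Example (2,3,3,4,5) → sorted (2,3,3,4,5): b_1=2>1, not a PF.
5^5 − 1296 = 3125 − 1296 = 1829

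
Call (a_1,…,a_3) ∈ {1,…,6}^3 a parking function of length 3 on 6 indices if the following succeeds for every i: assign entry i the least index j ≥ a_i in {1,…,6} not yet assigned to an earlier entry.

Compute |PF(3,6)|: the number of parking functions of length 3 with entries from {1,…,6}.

#PF = (6+1−3)·(6+1)^{3−1} = 4×49 = 196 (Konheim–Weiss)
Example (3,2,2) → sorted (2,2,3): b_i ≤ 3+i ∀i, a PF.

196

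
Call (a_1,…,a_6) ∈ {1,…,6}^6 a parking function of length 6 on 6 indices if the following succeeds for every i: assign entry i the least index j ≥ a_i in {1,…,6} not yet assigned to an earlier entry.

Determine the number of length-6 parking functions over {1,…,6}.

16807

#PF = (7−6)·7^(6−1) = 1 · 16807 = 16807 (Konheim–Weiss)
One tuple (4,2,1,2,5,2) → sorted (1,2,2,2,4,5): b_i ≤ i ∀i, a PF.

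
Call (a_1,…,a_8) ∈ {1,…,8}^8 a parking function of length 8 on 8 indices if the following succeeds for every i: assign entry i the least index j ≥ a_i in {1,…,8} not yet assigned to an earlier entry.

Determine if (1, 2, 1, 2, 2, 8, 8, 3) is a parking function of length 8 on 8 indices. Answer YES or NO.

Rearranged: b = (1, 1, 2, 2, 2, 3, 8, 8).
  b_1=1 ≤ 1
  b_2=1 ≤ 2
  b_3=2 ≤ 3
  b_4=2 ≤ 4
  b_5=2 ≤ 5
  b_6=3 ≤ 6
  b_7=8 > 7
  fails at i=7 ⇒ NO

NO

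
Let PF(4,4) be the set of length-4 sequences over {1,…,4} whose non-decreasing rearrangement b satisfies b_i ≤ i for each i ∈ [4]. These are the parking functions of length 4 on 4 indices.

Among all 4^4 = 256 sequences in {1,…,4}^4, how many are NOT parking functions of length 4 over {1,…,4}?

|PF| = (5−4)·5^(4−1) = 1×125 = 125
Check (3,4,4,3) → sorted (3,3,4,4): b_1=3>1, not a PF.
4^4 − 125 = 256 − 125 = 131

131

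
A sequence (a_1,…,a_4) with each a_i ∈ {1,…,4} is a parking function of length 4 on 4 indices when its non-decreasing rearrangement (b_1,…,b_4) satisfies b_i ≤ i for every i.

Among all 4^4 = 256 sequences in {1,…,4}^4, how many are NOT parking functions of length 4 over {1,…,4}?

|PF(4,4)| = (4+1−4)·(4+1)^{4−1} = 1·125 = 125 (Konheim–Weiss)
E.g. (4,4,4,4) → sorted (4,4,4,4): b_1=4>1, not a PF.
4^4 − 125 = 256 − 125 = 131

131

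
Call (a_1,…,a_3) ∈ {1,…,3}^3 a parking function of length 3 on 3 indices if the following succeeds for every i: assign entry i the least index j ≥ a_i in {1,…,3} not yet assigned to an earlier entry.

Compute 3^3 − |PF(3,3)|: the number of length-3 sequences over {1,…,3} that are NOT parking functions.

|PF| = (3−3+1)·(3+1)^(3−1) = 1 · 16 = 16
E.g. (2,2,3) → sorted (2,2,3): b_1=2>1, not a PF.
So 27 − 16 = 11 fail.

11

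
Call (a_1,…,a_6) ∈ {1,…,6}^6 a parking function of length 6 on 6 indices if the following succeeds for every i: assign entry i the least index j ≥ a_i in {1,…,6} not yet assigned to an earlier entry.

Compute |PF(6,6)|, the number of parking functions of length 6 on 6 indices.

16807

#PF = 1·7^5 = 1 · 16807 = 16807 [KW]
E.g. (2,3,1,6,4,5) → sorted (1,2,3,4,5,6): b_i ≤ i ∀i, a PF.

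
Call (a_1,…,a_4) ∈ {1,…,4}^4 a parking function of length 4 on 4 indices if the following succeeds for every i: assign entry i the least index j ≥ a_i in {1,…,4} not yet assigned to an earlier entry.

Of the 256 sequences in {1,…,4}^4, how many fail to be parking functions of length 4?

131

|PF(4,4)| = (4+1−4)·(4+1)^{4−1} = 1 · 125 = 125
One tuple (4,4,2,3) → sorted (2,3,4,4): b_1=2>1, not a PF.
4^4 − 125 = 256 − 125 = 131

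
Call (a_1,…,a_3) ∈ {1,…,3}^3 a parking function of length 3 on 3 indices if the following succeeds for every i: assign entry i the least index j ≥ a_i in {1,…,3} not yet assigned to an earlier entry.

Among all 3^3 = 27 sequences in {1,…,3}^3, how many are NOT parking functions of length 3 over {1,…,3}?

#PF = (3+1−3)·(3+1)^{3−1} = 1×16 = 16 [KW]
One tuple (3,3,2) → sorted (2,3,3): b_1=2>1, not a PF.
3^3 − 16 = 27 − 16 = 11

11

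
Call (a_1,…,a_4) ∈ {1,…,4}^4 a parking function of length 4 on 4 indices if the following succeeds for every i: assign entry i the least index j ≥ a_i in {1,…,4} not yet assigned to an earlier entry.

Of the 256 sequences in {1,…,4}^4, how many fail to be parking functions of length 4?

#PF = (4+1−4)·(4+1)^{4−1} = 1·125 = 125 [KW]
One tuple (4,3,2,4) → sorted (2,3,4,4): b_1=2>1, not a PF.
So 256 − 125 = 131 fail.

131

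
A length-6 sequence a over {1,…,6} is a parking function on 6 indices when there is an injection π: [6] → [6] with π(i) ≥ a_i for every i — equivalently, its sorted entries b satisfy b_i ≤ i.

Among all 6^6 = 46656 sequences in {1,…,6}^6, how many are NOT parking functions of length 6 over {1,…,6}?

29849

#PF = (7−6)·7^(6−1) = 1×16807 = 16807
Example (5,3,5,4,2,4) → sorted (2,3,4,4,5,5): b_1=2>1, not a PF.
So 46656 − 16807 = 29849 fail.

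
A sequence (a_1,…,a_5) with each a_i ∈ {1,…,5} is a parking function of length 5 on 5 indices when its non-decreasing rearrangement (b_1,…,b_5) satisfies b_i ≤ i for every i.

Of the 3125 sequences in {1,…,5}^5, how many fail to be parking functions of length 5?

1829

|PF(5,5)| = (5−5+1)·(5+1)^(5−1) = 1 · 1296 = 1296
E.g. (3,3,5,5,3) → sorted (3,3,3,5,5): b_1=3>1, not a PF.
So 3125 − 1296 = 1829 fail.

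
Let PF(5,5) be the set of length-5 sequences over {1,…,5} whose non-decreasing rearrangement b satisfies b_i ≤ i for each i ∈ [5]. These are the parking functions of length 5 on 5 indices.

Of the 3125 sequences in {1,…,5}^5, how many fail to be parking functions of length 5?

Count = 1·6^4 = 1×1296 = 1296 (Pollak)
One tuple (2,3,4,3,3) → sorted (2,3,3,3,4): b_1=2>1, not a PF.
So 3125 − 1296 = 1829 fail.

1829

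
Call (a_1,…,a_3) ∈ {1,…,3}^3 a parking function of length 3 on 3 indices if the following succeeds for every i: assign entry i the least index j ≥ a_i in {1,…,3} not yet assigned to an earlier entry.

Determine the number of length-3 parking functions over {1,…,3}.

Count = (4−3)·4^(3−1) = 1×16 = 16 [KW]
Check (1,2,3) → sorted (1,2,3): b_i ≤ i ∀i, a PF.

16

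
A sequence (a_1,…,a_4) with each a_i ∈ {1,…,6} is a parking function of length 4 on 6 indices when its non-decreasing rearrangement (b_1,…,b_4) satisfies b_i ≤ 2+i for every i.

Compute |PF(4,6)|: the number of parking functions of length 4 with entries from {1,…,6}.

1029

|PF(4,6)| = (6−4+1)·(6+1)^(4−1) = 3 · 343 = 1029 (Konheim–Weiss)
Example (1,5,1,6) → sorted (1,1,5,6): b_i ≤ 2+i ∀i, a PF.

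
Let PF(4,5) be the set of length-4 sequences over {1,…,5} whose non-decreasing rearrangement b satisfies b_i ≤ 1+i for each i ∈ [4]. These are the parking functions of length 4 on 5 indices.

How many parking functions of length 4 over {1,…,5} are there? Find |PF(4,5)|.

432

Count = (5+1−4)·(5+1)^{4−1} = 2 · 216 = 432 [KW]
Check (2,1,5,3) → sorted (1,2,3,5): b_i ≤ 1+i ∀i, a PF.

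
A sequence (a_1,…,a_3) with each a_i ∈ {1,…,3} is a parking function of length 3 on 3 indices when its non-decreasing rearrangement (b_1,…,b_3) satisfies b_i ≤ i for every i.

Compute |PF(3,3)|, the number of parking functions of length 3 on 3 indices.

16

#PF = (3+1−3)·(3+1)^{3−1} = 1·16 = 16 (Konheim–Weiss)
Example (2,2,1) → sorted (1,2,2): b_i ≤ i ∀i, a PF.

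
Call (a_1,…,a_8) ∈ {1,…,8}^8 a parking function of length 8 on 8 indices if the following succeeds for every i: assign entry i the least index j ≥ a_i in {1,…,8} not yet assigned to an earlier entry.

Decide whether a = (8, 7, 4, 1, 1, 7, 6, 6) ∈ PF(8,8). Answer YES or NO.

Sorted: b = (1, 1, 4, 6, 6, 7, 7, 8).
  b_1=1 ≤ 1
  b_2=1 ≤ 2
  b_3=4 > 3
  fails at i=3 ⇒ NO

NO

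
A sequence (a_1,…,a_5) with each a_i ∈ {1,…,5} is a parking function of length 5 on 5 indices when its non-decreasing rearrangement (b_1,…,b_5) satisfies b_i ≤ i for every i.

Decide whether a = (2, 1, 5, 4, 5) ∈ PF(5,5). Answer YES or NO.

NO

Rearranged: b = (1, 2, 4, 5, 5).
  b_1=1 ≤ 1
  b_2=2 ≤ 2
  b_3=4 > 3
  fails at i=3 ⇒ NO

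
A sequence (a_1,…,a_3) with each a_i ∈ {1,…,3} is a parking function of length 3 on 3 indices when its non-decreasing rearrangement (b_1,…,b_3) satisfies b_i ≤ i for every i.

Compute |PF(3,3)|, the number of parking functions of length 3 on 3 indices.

16

#PF = (3+1−3)·(3+1)^{3−1} = 1 · 16 = 16
Check (1,1,1) → sorted (1,1,1): b_i ≤ i ∀i, a PF.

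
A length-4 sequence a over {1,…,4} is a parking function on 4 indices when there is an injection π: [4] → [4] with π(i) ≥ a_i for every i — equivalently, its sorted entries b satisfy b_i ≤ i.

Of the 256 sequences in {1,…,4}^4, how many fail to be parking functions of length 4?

#PF = (4+1−4)·(4+1)^{4−1} = 1 · 125 = 125 (Konheim–Weiss)
One tuple (2,4,2,4) → sorted (2,2,4,4): b_1=2>1, not a PF.
So 256 − 125 = 131 fail.

131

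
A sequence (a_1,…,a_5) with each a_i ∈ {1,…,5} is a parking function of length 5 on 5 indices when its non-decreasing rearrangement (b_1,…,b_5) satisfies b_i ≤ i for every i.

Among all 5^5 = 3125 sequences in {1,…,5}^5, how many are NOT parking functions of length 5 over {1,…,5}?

|PF| = (5+1−5)·(5+1)^{5−1} = 1·1296 = 1296
Example (3,2,5,5,5) → sorted (2,3,5,5,5): b_1=2>1, not a PF.
5^5 − 1296 = 3125 − 1296 = 1829

1829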